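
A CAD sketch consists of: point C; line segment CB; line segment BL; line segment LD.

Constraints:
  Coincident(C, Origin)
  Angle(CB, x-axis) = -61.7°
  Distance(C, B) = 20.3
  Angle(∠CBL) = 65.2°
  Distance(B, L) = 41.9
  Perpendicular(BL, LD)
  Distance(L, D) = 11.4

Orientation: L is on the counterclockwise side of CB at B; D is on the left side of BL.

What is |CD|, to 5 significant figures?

34.117

C is at the origin; CB runs at -61.7° with length 20.3, so B = 20.3·(cos -61.7°, sin -61.7°) = (9.6240, -17.874). ∠CBL = 65.2°, so BL runs at -61.7° + (180° − 65.2°) = 53.100° from the x-axis; with |BL| = 41.9, L = B + 41.9·(cos 53.100°, sin 53.100°) = (34.782, 15.633). BL is perpendicular to LD; with |LD| = 11.4 on the left of BL, D = L + 11.4·(-0.79968, 0.60042) = (25.665, 22.478). Then |CD| = |D − C| = 34.117.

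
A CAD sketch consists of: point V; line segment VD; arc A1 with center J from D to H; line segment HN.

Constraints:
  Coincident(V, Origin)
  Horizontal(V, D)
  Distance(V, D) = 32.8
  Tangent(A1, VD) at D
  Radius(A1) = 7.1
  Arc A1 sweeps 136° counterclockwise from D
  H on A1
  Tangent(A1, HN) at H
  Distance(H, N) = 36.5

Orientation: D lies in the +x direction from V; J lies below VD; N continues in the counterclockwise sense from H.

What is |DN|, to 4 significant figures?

43.19

V is at the origin; V and D share the same y with |VD| = 32.8 and D on the +x side, so D = (32.80, 0.000). The tangent condition forces JD to be normal to VD, so J = D + (0, -7.1) = (32.80, -7.100). On A1, D sits at bearing 90° from J; a 136° counterclockwise sweep puts H at bearing 226°, so H = J + 7.1·(cos 226°, sin 226°) = (27.87, -12.21). The tangent condition forces JH to be normal to HN, so HN runs along (−sin 226°, cos 226°); with |HN| = 36.5, N = (54.12, -37.56). Then |DN| = |N − D| = 43.19.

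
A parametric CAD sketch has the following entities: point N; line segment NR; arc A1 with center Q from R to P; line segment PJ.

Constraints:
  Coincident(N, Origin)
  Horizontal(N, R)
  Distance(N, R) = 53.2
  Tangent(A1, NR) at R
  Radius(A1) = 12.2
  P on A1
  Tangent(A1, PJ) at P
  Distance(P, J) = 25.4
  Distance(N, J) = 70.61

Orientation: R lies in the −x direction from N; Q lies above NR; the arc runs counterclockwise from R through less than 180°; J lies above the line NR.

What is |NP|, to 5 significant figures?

47.455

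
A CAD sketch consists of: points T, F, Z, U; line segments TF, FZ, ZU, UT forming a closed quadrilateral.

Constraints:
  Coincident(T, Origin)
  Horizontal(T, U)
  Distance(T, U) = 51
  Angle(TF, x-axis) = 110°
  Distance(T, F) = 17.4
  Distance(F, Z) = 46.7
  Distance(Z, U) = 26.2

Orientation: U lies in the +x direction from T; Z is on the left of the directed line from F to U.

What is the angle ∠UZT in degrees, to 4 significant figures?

83.77°

Checks: |FZ| = 46.70 ✓; |ZU| = 26.20 ✓.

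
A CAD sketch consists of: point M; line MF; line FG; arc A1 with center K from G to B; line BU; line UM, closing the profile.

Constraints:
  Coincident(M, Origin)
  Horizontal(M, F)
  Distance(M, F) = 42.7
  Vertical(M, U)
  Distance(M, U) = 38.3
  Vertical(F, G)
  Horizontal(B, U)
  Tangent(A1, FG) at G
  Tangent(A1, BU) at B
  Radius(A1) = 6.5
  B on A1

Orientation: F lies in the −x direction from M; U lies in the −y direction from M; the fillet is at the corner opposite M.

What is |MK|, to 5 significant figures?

48.184

M is at the origin; M and F share the same y with |MF| = 42.7 and F on the −x side, so F = (-42.700, 0.0000). M and U share the same x with |MU| = 38.3 and U on the −y side, so U = (0.0000, -38.300). The virtual corner opposite M is at (-42.700, -38.300). A1 meets FG tangentially, so KG is at right angles to FG and tangency of A1 to BU means the radius KB is perpendicular to BU, with radius 6.5, so the center K sits 6.5 in from both sides at K = (-36.200, -31.800). Then |MK| = |K − M| = 48.184.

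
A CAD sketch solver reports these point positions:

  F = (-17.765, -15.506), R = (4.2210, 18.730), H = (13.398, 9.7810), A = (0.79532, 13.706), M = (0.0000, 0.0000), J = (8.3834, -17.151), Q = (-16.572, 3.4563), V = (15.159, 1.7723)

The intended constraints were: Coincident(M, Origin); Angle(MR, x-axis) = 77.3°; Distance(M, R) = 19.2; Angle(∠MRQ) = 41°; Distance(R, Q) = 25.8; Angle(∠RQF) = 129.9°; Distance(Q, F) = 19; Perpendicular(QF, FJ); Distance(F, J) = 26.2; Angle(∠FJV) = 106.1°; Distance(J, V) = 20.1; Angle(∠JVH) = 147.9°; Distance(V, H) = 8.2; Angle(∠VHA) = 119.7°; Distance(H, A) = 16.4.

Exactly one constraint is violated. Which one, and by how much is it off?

Distance(H, A) = 16.4 — off by 3.20.

M = (0.00, 0.00) ✓; MR at 77.30° ✓; |MR| = 19.20 ✓; ∠MRQ = 41.00° ✓; |RQ| = 25.80 ✓; ∠RQF = 129.9° ✓; |QF| = 19.00 ✓; ∠(QF, FJ) = 90.00° ✓; |FJ| = 26.20 ✓; ∠FJV = 106.1° ✓; |JV| = 20.10 ✓; ∠JVH = 147.9° ✓; |VH| = 8.200 ✓; ∠VHA = 119.7° ✓; |HA| = 13.20 ✗.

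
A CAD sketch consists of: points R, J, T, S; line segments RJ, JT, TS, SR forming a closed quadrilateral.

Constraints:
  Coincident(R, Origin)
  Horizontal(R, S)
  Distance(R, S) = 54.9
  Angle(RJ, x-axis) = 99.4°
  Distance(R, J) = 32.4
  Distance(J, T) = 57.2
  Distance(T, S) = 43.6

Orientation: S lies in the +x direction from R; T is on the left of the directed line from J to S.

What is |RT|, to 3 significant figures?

66.8

R is at the origin; RS is horizontal with |RS| = 54.9 and S in +x, so S = (54.9, 0). RJ runs at 99.4° with |RJ| = 32.4, so J = (-5.29, 32.0). T is determined by |JT| = 57.2 and |TS| = 43.6 together: it lies at the intersection of circle(J, 57.2) and circle(S, 43.6). With |JS| = 68.2, the foot of the radical line on JS is 44.1 from J and the perpendicular offset is √(57.2² − 44.1²) = 36.4. Taking the left-of-JS solution: T = (50.8, 43.4).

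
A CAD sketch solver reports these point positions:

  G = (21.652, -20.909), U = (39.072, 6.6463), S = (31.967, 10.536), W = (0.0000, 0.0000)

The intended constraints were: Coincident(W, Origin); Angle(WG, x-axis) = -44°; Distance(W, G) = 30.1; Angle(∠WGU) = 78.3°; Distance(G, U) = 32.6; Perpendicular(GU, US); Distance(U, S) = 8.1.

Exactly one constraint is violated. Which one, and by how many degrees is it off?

Perpendicular(GU, US) — off by 3.60°.

W = (0.00, 0.00) ✓; WG at -44.00° ✓; |WG| = 30.10 ✓; ∠WGU = 78.30° ✓; |GU| = 32.60 ✓; ∠(GU, US) = 93.60° ✗; |US| = 8.100 ✓.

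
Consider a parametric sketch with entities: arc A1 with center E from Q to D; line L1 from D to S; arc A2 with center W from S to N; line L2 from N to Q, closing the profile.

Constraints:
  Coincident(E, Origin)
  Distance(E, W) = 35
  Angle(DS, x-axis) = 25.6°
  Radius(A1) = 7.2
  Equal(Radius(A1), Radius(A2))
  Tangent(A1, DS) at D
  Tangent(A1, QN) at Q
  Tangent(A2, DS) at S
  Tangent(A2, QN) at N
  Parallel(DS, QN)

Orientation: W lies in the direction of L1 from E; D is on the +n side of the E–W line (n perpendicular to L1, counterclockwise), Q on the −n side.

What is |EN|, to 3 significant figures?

35.7

The slot axis is L1's direction at 25.6°, so u = (cos 25.6°, sin 25.6°) = (0.902, 0.432) and n = (−sin 25.6°, cos 25.6°) = (-0.432, 0.902). E is at the origin and W lies 35.0 along u from E, so W = 35.0·u = (31.6, 15.1). Tangency of A1 to both parallel lines with radius 7.2 puts D and Q at E ± 7.2·n: D = (-3.11, 6.49), Q = (3.11, -6.49). Equal radii place S and N the same way about W: S = W + 7.2·n = (28.5, 21.6), N = W − 7.2·n = (34.7, 8.63). Then |EN| = |N − E| = 35.7.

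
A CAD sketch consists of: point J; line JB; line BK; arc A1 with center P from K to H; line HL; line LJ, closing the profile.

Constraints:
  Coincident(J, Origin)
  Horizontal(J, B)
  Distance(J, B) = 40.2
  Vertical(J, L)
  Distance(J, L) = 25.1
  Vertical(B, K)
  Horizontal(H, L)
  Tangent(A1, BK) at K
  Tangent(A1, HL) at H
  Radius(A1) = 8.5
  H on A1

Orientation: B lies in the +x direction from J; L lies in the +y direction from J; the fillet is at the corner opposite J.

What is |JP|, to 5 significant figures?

35.783

J is at the origin; J and B share the same y with |JB| = 40.2 and B on the +x side, so B = (40.200, 0.0000). J and L share the same x with |JL| = 25.1 and L on the +y side, so L = (0.0000, 25.100). The virtual corner opposite J is at (40.200, 25.100). Since A1 is tangent to BK there, PK ⟂ BK and tangency of A1 to HL means the radius PH is perpendicular to HL, with radius 8.5, so the center P sits 8.5 in from both sides at P = (31.700, 16.600). Then |JP| = |P − J| = 35.783.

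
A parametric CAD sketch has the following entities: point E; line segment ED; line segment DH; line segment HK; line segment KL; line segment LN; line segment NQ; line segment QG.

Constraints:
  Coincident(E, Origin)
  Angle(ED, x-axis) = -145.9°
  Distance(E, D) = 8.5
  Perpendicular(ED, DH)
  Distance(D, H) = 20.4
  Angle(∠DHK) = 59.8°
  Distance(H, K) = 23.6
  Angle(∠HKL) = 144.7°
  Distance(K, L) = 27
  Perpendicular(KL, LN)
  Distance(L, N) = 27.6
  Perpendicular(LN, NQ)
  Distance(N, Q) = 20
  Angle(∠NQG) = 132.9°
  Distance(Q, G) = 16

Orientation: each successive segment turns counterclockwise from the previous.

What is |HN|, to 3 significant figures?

48.3

∠HKL = 144.7° gives KL at 99.6° from the x-axis; with |KL| = 27.0, L = (10.1, 26.2). KL is perpendicular to LN, so LN runs at -170°; with |LN| = 27.6, N = (-17.1, 21.6). Then |HN| = |N − H| = 48.3.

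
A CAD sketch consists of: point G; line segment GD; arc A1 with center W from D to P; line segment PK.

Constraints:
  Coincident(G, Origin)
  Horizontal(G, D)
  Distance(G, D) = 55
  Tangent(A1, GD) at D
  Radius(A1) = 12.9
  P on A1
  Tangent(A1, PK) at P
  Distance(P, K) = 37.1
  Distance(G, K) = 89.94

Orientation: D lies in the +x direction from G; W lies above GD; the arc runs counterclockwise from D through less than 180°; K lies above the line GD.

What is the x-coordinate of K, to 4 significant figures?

78.04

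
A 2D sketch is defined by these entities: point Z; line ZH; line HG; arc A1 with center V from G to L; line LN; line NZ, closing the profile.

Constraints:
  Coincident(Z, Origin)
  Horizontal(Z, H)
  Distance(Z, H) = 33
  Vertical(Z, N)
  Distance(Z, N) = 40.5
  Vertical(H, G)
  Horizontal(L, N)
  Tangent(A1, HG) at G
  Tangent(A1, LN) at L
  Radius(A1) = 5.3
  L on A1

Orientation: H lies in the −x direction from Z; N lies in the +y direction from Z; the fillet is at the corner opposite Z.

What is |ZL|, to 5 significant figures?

49.067

Z is at the origin; ZH is horizontal with |ZH| = 33.0 and H on the −x side, so H = (-33.000, 0.0000). ZN is vertical with |ZN| = 40.5 and N on the +y side, so N = (0.0000, 40.500). The virtual corner opposite Z is at (-33.000, 40.500). The tangent condition forces VG to be normal to HG and A1 meets LN tangentially, so VL is at right angles to LN, with radius 5.3, so the center V sits 5.3 in from both sides at V = (-27.700, 35.200). That places the tangent points at G = (-33.000, 35.200) on HG and L = (-27.700, 40.500) on LN. Then |ZL| = |L − Z| = 49.067.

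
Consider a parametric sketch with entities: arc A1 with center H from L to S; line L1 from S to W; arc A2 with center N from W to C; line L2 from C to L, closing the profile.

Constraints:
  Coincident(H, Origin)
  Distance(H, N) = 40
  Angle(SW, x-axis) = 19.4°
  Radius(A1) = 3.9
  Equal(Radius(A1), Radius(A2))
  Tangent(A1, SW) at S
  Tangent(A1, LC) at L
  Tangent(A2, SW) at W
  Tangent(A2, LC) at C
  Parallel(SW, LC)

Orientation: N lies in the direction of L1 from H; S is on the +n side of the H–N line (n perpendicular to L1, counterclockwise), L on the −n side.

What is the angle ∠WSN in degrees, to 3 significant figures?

5.57°

Tangency of A1 to both parallel lines with radius 3.9 puts S and L at H ± 3.9·n: S = (-1.30, 3.68), L = (1.30, -3.68). Equal radii place W and C the same way about N: W = N + 3.9·n = (36.4, 17.0), C = N − 3.9·n = (39.0, 9.61). Then cos ∠WSN = SW·SN / (|SW||SN|), giving 5.57°.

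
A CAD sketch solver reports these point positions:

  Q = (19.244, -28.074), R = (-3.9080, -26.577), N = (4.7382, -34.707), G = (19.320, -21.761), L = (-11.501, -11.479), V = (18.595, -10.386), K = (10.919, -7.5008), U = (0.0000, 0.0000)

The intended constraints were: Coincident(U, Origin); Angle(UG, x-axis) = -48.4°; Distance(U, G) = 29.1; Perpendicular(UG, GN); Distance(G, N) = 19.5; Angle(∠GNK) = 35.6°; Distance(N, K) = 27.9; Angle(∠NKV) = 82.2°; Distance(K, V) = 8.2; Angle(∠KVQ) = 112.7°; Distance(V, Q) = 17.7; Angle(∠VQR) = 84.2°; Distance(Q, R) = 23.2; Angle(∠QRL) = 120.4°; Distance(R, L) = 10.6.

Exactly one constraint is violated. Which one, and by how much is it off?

Distance(R, L) = 10.6 — off by 6.30.

U = (0.00, 0.00) ✓; UG at -48.40° ✓; |UG| = 29.10 ✓; ∠(UG, GN) = 90.00° ✓; |GN| = 19.50 ✓; ∠GNK = 35.60° ✓; |NK| = 27.90 ✓; ∠NKV = 82.20° ✓; |KV| = 8.200 ✓; ∠KVQ = 112.7° ✓; |VQ| = 17.70 ✓; ∠VQR = 84.20° ✓; |QR| = 23.20 ✓; ∠QRL = 120.4° ✓; |RL| = 16.90 ✗.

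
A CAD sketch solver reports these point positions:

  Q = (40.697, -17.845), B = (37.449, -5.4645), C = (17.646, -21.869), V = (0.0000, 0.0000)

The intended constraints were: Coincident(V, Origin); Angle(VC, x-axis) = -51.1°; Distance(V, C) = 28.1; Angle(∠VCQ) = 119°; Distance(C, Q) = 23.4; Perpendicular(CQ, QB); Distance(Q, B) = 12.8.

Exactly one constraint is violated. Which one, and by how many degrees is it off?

Perpendicular(CQ, QB) — off by 4.80°.

V = (0.00, 0.00) ✓; VC at -51.10° ✓; |VC| = 28.10 ✓; ∠VCQ = 119.0° ✓; |CQ| = 23.40 ✓; ∠(CQ, QB) = 94.80° ✗; |QB| = 12.80 ✓.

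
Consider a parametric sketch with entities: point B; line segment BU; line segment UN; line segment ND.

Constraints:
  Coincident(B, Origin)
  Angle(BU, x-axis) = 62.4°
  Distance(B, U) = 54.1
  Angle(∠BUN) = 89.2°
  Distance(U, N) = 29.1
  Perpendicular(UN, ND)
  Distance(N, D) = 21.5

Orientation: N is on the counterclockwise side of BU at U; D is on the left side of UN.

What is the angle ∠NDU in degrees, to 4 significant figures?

53.54°

B is at the origin; BU runs at 62.4° with length 54.1, so U = 54.1·(cos 62.4°, sin 62.4°) = (25.06, 47.94). ∠BUN = 89.2°, so UN runs at 62.4° + (180° − 89.2°) = 153.2° from the x-axis; with |UN| = 29.1, N = U + 29.1·(cos 153.2°, sin 153.2°) = (-0.9099, 61.06). UN ⟂ ND; with |ND| = 21.5 on the left of UN, D = N + 21.5·(-0.4509, -0.8926) = (-10.60, 41.87). Then cos ∠NDU = DN·DU / (|DN||DU|), giving 53.54°.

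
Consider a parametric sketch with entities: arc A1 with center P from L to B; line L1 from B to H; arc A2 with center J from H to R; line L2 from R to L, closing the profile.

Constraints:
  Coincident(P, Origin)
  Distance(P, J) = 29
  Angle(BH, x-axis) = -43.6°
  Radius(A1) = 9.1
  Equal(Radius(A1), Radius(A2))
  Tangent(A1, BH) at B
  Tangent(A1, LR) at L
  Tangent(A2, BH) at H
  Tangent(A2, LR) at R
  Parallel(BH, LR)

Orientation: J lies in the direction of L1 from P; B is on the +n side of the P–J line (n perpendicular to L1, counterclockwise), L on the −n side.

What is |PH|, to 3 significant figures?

30.4

The slot axis is L1's direction at -43.6°, so u = (cos -43.6°, sin -43.6°) = (0.724, -0.690) and n = (−sin -43.6°, cos -43.6°) = (0.690, 0.724). P is at the origin and J lies 29.0 along u from P, so J = 29.0·u = (21.0, -20.0). Tangency of A1 to both parallel lines with radius 9.1 puts B and L at P ± 9.1·n: B = (6.28, 6.59), L = (-6.28, -6.59). Equal radii place H and R the same way about J: H = J + 9.1·n = (27.3, -13.4), R = J − 9.1·n = (14.7, -26.6). Then |PH| = |H − P| = 30.4.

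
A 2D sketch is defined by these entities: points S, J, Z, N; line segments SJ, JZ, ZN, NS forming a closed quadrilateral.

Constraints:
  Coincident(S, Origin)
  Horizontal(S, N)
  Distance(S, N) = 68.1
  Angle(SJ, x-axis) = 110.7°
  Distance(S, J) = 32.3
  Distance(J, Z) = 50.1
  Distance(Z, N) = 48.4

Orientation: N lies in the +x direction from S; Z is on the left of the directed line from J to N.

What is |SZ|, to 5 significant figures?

53.772

S is at the origin; S and N share the same y with |SN| = 68.1 and N in +x, so N = (68.1, 0). SJ runs at 110.7° with |SJ| = 32.3, so J = (-11.417, 30.215). Z is determined by |JZ| = 50.1 and |ZN| = 48.4 together: it lies at the intersection of circle(J, 50.1) and circle(N, 48.4). With |JN| = 85.064, the foot of the radical line on JN is 43.516 from J and the perpendicular offset is √(50.1² − 43.516²) = 24.826. Taking the left-of-JN solution: Z = (38.080, 37.965).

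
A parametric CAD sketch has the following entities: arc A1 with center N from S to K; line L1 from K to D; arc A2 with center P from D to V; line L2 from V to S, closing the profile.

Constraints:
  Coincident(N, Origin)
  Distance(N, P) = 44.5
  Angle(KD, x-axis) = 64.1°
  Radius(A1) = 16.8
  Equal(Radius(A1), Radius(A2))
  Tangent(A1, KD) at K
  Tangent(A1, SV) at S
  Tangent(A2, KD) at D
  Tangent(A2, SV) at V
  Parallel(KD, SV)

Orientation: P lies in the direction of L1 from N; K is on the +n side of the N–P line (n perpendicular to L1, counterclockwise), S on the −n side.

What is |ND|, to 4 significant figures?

47.57

The slot axis is L1's direction at 64.1°, so u = (cos 64.1°, sin 64.1°) = (0.4368, 0.8996) and n = (−sin 64.1°, cos 64.1°) = (-0.8996, 0.4368). N is at the origin and P lies 44.5 along u from N, so P = 44.5·u = (19.44, 40.03). Tangency of A1 to both parallel lines with radius 16.8 puts K and S at N ± 16.8·n: K = (-15.11, 7.338), S = (15.11, -7.338). Equal radii place D and V the same way about P: D = P + 16.8·n = (4.325, 47.37), V = P − 16.8·n = (34.55, 32.69). Then |ND| = |D − N| = 47.57.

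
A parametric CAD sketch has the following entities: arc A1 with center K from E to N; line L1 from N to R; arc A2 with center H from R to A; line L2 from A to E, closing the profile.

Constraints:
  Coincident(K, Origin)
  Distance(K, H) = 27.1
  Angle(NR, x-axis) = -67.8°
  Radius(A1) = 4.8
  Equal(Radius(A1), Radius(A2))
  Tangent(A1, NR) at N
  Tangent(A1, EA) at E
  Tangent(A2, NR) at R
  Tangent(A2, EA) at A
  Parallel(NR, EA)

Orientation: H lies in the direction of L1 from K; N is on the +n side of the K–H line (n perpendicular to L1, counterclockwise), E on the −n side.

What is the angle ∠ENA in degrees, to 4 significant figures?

70.49°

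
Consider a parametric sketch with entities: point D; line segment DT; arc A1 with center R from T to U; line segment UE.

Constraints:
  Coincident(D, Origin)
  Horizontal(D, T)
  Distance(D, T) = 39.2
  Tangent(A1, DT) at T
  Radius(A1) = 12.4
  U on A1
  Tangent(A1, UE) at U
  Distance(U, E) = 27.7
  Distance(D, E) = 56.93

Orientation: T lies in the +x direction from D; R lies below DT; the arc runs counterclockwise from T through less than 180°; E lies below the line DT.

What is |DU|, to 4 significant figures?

32.38

D is at the origin; DT is horizontal with |DT| = 39.2 and T on the +x side, so T = (39.20, 0.000). Since A1 is tangent to DT there, RT ⟂ DT, so R = T + (0, -12.4) = (39.20, -12.40). Since RU ⟂ UE (tangency), |RE| = √(12.4² + 27.7²) = 30.35 regardless of where U sits on A1. So E lies on both circle(D, 56.93) and circle(R, 30.35); the below-DT intersection is E = (37.64, -42.71). U is the foot of the tangent from E: U = (27.64, -16.88).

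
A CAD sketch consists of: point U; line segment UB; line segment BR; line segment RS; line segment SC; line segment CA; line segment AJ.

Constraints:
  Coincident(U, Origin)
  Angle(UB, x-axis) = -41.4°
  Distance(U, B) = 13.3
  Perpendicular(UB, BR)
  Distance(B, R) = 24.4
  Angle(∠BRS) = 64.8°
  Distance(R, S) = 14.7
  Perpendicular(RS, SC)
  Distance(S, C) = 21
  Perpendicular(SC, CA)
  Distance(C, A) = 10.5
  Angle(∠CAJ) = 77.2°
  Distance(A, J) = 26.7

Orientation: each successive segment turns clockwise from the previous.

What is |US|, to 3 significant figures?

18.1

UB is perpendicular to BR, so BR runs at -131°; with |BR| = 24.4, R = (-6.16, -27.1). ∠BRS = 64.8° gives RS at 113° from the x-axis; with |RS| = 14.7, S = (-12.0, -13.6). Then |US| = |S − U| = 18.1.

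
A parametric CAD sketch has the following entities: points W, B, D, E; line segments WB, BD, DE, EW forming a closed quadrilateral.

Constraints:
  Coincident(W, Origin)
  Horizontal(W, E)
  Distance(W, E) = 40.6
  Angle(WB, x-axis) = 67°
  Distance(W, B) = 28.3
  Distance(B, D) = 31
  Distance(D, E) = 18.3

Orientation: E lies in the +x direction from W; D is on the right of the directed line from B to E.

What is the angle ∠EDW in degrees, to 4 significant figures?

164.4°

Checks: |WE| = 40.60 ✓; |WB| = 28.30 ✓; |BD| = 31.00 ✓; |DE| = 18.30 ✓.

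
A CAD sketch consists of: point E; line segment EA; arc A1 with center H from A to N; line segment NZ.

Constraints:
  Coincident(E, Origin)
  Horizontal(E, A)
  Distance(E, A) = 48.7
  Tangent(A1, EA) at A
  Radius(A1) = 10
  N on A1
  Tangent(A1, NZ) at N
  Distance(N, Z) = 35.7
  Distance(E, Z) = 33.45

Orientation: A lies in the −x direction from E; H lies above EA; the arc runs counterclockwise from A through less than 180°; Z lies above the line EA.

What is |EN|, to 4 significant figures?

41.58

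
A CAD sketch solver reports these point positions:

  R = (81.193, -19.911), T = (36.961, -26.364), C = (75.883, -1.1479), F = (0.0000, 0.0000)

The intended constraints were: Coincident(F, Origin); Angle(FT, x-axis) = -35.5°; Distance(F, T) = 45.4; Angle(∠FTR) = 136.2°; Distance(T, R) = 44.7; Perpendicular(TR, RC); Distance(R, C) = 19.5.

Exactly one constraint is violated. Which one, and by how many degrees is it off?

Perpendicular(TR, RC) — off by 7.50°.

F = (0.00, 0.00) ✓; FT at -35.50° ✓; |FT| = 45.40 ✓; ∠FTR = 136.2° ✓; |TR| = 44.70 ✓; ∠(TR, RC) = 97.50° ✗; |RC| = 19.50 ✓.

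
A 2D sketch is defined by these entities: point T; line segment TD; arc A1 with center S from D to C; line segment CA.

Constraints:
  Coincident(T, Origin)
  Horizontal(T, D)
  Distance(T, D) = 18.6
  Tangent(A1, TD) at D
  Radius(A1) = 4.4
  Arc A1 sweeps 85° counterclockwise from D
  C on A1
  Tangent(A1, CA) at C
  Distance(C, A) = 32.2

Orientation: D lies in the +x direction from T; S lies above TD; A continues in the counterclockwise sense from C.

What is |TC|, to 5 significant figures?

23.332

T is at the origin; TD is horizontal with |TD| = 18.6 and D on the +x side, so D = (18.600, 0.0000). Since A1 is tangent to TD there, SD ⟂ TD, so S = D + (0, 4.4) = (18.600, 4.4000). On A1, D sits at bearing -90° from S; an 85° counterclockwise sweep puts C at bearing -5°, so C = S + 4.4·(cos -5°, sin -5°) = (22.983, 4.0165). Then |TC| = |C − T| = 23.332.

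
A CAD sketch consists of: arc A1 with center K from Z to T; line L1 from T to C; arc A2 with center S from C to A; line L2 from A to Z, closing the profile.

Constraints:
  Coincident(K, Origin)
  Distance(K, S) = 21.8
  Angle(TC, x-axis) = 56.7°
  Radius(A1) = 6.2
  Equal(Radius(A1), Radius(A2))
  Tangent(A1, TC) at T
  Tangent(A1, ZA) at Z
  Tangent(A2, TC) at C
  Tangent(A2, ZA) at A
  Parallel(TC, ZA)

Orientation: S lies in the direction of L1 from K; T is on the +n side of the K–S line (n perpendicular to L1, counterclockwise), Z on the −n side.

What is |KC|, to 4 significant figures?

22.66

Tangency of A1 to both parallel lines with radius 6.2 puts T and Z at K ± 6.2·n: T = (-5.182, 3.404), Z = (5.182, -3.404). Equal radii place C and A the same way about S: C = S + 6.2·n = (6.787, 21.62), A = S − 6.2·n = (17.15, 14.82). Then |KC| = |C − K| = 22.66.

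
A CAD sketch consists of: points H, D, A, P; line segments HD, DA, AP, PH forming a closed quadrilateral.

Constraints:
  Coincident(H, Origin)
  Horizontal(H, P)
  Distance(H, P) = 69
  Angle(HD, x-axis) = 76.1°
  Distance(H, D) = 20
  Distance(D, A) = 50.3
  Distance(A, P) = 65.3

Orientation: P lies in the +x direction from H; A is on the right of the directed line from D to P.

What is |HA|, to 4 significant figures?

32.48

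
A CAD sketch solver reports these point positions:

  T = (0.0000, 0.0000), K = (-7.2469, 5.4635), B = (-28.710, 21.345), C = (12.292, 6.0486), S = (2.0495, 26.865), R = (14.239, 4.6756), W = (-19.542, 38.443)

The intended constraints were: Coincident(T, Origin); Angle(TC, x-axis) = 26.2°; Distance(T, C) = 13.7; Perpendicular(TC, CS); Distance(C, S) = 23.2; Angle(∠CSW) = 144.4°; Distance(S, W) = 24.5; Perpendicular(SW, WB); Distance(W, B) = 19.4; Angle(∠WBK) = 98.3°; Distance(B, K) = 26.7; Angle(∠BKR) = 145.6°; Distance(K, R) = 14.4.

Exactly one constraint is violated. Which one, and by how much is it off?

Distance(K, R) = 14.4 — off by 7.10.

T = (0.00, 0.00) ✓; TC at 26.20° ✓; |TC| = 13.70 ✓; ∠(TC, CS) = 90.00° ✓; |CS| = 23.20 ✓; ∠CSW = 144.4° ✓; |SW| = 24.50 ✓; ∠(SW, WB) = 90.00° ✓; |WB| = 19.40 ✓; ∠WBK = 98.30° ✓; |BK| = 26.70 ✓; ∠BKR = 145.6° ✓; |KR| = 21.50 ✗.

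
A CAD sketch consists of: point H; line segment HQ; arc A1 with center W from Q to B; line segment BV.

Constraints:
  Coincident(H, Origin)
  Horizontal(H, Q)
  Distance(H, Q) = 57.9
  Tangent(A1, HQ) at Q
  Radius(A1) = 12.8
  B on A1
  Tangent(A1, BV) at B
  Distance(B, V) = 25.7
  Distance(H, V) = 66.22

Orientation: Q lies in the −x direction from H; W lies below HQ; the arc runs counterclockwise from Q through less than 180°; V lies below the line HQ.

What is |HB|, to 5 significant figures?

71.047

Checks: |WB| = 12.80 ✓; ∠(WB, BV) = 90.00° ✓; |BV| = 25.70 ✓; |HV| = 66.22 ✓.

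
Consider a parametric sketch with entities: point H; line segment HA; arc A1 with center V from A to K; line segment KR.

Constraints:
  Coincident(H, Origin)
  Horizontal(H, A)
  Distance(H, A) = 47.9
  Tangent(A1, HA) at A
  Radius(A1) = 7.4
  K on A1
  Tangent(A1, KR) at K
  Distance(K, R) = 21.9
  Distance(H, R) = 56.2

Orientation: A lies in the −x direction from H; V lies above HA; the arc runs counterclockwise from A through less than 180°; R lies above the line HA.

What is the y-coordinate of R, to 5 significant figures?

30.506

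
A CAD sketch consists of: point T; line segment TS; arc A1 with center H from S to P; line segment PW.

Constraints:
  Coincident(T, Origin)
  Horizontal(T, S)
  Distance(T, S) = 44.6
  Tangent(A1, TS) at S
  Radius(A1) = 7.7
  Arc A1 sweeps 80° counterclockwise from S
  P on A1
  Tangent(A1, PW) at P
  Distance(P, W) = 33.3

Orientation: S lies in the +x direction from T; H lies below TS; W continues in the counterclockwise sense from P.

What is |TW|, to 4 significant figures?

50.09

T is at the origin; T and S share the same y with |TS| = 44.6 and S on the +x side, so S = (44.60, 0.000). Since A1 is tangent to TS there, HS ⟂ TS, so H = S + (0, -7.7) = (44.60, -7.700). On A1, S sits at bearing 90° from H; an 80° counterclockwise sweep puts P at bearing 170°, so P = H + 7.7·(cos 170°, sin 170°) = (37.02, -6.363). The tangent condition forces HP to be normal to PW, so PW runs along (−sin 170°, cos 170°); with |PW| = 33.3, W = (31.23, -39.16). Then |TW| = |W − T| = 50.09.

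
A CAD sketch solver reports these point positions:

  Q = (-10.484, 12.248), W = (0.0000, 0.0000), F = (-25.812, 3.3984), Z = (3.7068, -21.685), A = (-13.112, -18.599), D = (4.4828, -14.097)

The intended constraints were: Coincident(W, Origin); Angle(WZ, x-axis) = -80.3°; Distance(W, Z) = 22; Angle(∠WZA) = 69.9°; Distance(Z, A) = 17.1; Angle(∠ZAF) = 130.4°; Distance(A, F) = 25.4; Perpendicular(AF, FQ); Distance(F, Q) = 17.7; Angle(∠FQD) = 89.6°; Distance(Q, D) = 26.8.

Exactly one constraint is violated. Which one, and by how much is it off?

Distance(Q, D) = 26.8 — off by 3.50.

W = (0.00, 0.00) ✓; WZ at -80.30° ✓; |WZ| = 22.00 ✓; ∠WZA = 69.90° ✓; |ZA| = 17.10 ✓; ∠ZAF = 130.4° ✓; |AF| = 25.40 ✓; ∠(AF, FQ) = 90.00° ✓; |FQ| = 17.70 ✓; ∠FQD = 89.60° ✓; |QD| = 30.30 ✗.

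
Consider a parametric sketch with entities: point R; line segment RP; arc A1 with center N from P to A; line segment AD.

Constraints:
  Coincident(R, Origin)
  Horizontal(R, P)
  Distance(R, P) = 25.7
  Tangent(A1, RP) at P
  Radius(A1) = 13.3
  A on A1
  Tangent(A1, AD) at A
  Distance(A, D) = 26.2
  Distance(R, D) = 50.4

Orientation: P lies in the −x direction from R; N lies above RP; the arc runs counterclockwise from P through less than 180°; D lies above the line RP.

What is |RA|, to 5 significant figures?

24.277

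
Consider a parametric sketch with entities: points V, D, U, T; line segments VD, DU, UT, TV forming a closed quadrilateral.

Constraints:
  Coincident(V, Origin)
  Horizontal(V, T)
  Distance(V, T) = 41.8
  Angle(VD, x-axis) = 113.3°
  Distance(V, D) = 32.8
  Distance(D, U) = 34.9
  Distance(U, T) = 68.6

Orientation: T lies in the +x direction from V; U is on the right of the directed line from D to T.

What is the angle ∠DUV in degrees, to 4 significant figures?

62.58°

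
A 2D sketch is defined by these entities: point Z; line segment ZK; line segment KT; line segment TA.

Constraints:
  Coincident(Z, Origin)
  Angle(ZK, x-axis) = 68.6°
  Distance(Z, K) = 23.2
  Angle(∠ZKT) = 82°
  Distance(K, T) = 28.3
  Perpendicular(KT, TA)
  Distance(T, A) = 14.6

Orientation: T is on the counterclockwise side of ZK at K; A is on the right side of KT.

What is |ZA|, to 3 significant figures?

45.2

Z is at the origin; ZK runs at 68.6° with length 23.2, so K = 23.2·(cos 68.6°, sin 68.6°) = (8.47, 21.6). ∠ZKT = 82.0°, so KT runs at 68.6° + (180° − 82.0°) = 167° from the x-axis; with |KT| = 28.3, T = K + 28.3·(cos 167°, sin 167°) = (-19.1, 28.2). KT is perpendicular to TA; with |TA| = 14.6 on the right of KT, A = T + 14.6·(0.232, 0.973) = (-15.7, 42.4). Then |ZA| = |A − Z| = 45.2.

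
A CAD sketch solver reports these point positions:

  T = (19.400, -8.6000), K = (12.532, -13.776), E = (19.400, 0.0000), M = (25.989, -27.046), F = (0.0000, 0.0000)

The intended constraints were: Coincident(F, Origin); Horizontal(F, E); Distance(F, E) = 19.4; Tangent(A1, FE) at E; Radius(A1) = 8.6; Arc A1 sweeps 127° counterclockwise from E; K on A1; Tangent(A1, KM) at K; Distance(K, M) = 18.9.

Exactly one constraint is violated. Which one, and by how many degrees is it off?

Tangent(A1, KM) at K — off by 8.40°.

F = (0.00, 0.00) ✓; F.y = 0.00, E.y = 0.00 ✓; |FE| = 19.40 ✓; ∠(TE, EF) = 90.00° ✓; |TE| = 8.600 ✓; bearing(T→K) − bearing(T→E) = 127.0° ✓; |TK| = 8.600 ✓; ∠(TK, KM) = 81.60° ✗; |KM| = 18.90 ✓.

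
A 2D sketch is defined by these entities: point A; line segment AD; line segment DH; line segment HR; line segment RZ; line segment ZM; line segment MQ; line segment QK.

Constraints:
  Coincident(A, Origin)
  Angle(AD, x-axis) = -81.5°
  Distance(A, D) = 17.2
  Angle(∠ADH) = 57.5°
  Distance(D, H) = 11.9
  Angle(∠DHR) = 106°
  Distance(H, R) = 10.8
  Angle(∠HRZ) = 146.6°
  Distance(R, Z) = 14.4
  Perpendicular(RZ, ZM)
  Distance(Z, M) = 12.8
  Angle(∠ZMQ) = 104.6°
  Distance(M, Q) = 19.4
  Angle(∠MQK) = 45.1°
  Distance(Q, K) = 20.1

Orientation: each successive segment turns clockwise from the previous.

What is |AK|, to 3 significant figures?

3.81

A is at the origin; AD runs at -81.5° with length 17.2, so D = (2.54, -17.0). ∠ADH = 57.5° gives DH at 156° from the x-axis; with |DH| = 11.9, H = (-8.33, -12.2). ∠DHR = 106.0° gives HR at 82.0° from the x-axis; with |HR| = 10.8, R = (-6.83, -1.48). ∠HRZ = 146.6° gives RZ at 48.6° from the x-axis; with |RZ| = 14.4, Z = (2.70, 9.33). The perpendicularity gives ZM at right angles to RZ, so ZM runs at -41.4°; with |ZM| = 12.8, M = (12.3, 0.861). ∠ZMQ = 104.6° gives MQ at -117° from the x-axis; with |MQ| = 19.4, Q = (3.55, -16.5). ∠MQK = 45.1° gives QK at 108° from the x-axis; with |QK| = 20.1, K = (-2.76, 2.63). Then |AK| = |K − A| = 3.81.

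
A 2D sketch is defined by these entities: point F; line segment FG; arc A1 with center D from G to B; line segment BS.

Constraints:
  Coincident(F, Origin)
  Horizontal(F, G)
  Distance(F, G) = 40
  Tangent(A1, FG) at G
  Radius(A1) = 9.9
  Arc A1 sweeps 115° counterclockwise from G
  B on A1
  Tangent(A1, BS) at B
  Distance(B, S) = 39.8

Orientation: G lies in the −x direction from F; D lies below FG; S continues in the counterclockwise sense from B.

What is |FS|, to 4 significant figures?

59.58

F is at the origin; FG is horizontal with |FG| = 40.0 and G on the −x side, so G = (-40.00, 0.000). Since A1 is tangent to FG there, DG ⟂ FG, so D = G + (0, -9.9) = (-40.00, -9.900). On A1, G sits at bearing 90° from D; a 115° counterclockwise sweep puts B at bearing 205°, so B = D + 9.9·(cos 205°, sin 205°) = (-48.97, -14.08). Since A1 is tangent to BS there, DB ⟂ BS, so BS runs along (−sin 205°, cos 205°); with |BS| = 39.8, S = (-32.15, -50.15). Then |FS| = |S − F| = 59.58.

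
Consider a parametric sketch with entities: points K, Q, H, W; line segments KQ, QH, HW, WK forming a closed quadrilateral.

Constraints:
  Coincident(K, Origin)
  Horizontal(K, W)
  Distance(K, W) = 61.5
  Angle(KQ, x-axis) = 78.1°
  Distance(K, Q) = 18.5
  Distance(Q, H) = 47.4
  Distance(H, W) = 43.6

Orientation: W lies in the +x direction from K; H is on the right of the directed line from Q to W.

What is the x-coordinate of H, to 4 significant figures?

25.22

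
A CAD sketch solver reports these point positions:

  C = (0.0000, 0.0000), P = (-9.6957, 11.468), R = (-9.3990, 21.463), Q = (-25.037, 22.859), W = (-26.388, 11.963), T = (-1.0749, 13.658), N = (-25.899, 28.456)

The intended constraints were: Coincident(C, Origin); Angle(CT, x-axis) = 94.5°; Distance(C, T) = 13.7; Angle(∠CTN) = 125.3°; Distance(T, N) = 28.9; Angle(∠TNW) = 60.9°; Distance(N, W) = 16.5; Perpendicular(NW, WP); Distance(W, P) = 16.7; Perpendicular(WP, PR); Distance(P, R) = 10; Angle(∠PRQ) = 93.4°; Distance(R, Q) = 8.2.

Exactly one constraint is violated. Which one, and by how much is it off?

Distance(R, Q) = 8.2 — off by 7.50.

C = (0.00, 0.00) ✓; CT at 94.50° ✓; |CT| = 13.70 ✓; ∠CTN = 125.3° ✓; |TN| = 28.90 ✓; ∠TNW = 60.90° ✓; |NW| = 16.50 ✓; ∠(NW, WP) = 90.00° ✓; |WP| = 16.70 ✓; ∠(WP, PR) = 90.00° ✓; |PR| = 9.999 ✓; ∠PRQ = 93.40° ✓; |RQ| = 15.70 ✗.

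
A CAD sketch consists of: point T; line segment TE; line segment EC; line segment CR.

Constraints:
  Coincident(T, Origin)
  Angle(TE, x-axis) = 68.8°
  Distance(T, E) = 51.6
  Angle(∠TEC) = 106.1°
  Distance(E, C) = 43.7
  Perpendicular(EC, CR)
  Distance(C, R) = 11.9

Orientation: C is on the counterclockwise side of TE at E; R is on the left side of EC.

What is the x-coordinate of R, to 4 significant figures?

-23.31

T is at the origin; TE runs at 68.8° with length 51.6, so E = 51.6·(cos 68.8°, sin 68.8°) = (18.66, 48.11). ∠TEC = 106.1°, so EC runs at 68.8° + (180° − 106.1°) = 142.7° from the x-axis; with |EC| = 43.7, C = E + 43.7·(cos 142.7°, sin 142.7°) = (-16.10, 74.59). The perpendicularity gives CR at right angles to EC; with |CR| = 11.9 on the left of EC, R = C + 11.9·(-0.6060, -0.7955) = (-23.31, 65.12). So R.x = -23.31.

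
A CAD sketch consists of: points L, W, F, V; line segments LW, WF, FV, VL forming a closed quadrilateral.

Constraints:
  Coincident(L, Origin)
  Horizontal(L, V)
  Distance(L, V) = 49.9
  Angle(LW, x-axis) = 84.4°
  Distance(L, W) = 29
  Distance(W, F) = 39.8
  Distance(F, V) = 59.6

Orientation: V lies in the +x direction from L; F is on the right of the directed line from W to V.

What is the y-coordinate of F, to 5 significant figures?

-9.1413

Checks: |WF| = 39.80 ✓; |FV| = 59.60 ✓.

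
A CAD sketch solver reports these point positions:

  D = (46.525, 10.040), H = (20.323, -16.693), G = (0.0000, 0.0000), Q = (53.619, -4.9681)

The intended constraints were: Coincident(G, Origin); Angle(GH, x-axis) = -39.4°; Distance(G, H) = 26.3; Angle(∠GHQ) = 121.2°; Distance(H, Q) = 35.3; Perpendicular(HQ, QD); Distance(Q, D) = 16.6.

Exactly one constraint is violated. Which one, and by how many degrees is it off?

Perpendicular(HQ, QD) — off by 5.90°.

G = (0.00, 0.00) ✓; GH at -39.40° ✓; |GH| = 26.30 ✓; ∠GHQ = 121.2° ✓; |HQ| = 35.30 ✓; ∠(HQ, QD) = 95.90° ✗; |QD| = 16.60 ✓.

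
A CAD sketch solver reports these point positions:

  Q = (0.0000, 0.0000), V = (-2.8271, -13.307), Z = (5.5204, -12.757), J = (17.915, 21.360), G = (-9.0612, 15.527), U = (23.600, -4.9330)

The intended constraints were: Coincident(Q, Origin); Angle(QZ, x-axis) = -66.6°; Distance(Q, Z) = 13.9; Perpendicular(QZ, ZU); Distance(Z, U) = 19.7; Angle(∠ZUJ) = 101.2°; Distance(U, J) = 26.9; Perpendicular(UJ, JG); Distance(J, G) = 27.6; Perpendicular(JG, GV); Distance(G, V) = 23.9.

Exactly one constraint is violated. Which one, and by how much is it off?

Distance(G, V) = 23.9 — off by 5.60.

Q = (0.00, 0.00) ✓; QZ at -66.60° ✓; |QZ| = 13.90 ✓; ∠(QZ, ZU) = 90.00° ✓; |ZU| = 19.70 ✓; ∠ZUJ = 101.2° ✓; |UJ| = 26.90 ✓; ∠(UJ, JG) = 90.00° ✓; |JG| = 27.60 ✓; ∠(JG, GV) = 90.00° ✓; |GV| = 29.50 ✗.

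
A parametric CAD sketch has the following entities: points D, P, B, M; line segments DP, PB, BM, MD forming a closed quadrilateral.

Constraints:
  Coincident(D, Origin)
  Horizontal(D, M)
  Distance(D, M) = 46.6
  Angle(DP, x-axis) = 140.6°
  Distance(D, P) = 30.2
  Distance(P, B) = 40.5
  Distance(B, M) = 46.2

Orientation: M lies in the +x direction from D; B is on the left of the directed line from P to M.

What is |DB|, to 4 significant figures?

36.39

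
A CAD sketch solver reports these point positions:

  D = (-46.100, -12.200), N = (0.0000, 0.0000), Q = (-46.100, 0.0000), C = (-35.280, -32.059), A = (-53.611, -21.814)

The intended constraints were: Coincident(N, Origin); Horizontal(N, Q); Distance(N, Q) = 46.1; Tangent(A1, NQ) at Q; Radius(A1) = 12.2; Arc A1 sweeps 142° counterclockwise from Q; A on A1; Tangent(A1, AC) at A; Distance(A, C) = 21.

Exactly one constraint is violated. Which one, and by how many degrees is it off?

Tangent(A1, AC) at A — off by 8.80°.

N = (0.00, 0.00) ✓; N.y = 0.00, Q.y = 0.00 ✓; |NQ| = 46.10 ✓; ∠(DQ, QN) = 90.00° ✓; |DQ| = 12.20 ✓; bearing(D→A) − bearing(D→Q) = 142.0° ✓; |DA| = 12.20 ✓; ∠(DA, AC) = 81.20° ✗; |AC| = 21.00 ✓.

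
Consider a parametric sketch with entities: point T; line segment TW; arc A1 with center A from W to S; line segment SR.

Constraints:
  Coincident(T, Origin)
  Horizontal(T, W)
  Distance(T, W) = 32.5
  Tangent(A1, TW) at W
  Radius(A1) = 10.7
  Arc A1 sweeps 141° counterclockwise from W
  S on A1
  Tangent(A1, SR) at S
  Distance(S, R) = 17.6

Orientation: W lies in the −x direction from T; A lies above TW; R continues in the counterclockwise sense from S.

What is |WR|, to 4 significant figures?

30.88

T is at the origin; TW is horizontal with |TW| = 32.5 and W on the −x side, so W = (-32.50, 0.000). A1 meets TW tangentially, so AW is at right angles to TW, so A = W + (0, 10.7) = (-32.50, 10.70). On A1, W sits at bearing -90° from A; a 141° counterclockwise sweep puts S at bearing 51°, so S = A + 10.7·(cos 51°, sin 51°) = (-25.77, 19.02). A1 meets SR tangentially, so AS is at right angles to SR, so SR runs along (−sin 51°, cos 51°); with |SR| = 17.6, R = (-39.44, 30.09). Then |WR| = |R − W| = 30.88.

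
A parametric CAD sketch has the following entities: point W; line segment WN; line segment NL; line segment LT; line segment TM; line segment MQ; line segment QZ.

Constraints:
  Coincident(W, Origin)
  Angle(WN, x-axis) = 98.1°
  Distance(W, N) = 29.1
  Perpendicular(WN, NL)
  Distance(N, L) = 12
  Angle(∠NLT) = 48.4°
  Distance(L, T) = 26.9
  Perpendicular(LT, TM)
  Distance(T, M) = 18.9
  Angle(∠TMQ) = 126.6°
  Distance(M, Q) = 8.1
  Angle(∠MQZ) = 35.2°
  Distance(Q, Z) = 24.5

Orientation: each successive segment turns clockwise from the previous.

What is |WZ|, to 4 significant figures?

10.93

∠TMQ = 126.6° gives MQ at 93.10° from the x-axis; with |MQ| = 8.1, Q = (-23.27, 26.59). ∠MQZ = 35.2° gives QZ at -51.70° from the x-axis; with |QZ| = 24.5, Z = (-8.081, 7.362). Then |WZ| = |Z − W| = 10.93.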